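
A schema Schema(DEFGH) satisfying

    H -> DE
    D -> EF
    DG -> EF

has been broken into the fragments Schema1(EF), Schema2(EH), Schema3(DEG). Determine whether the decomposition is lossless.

No

Chase test. Columns are DEFGH; row i has aⱼ where attribute j ∈ Schemai, else bᵢⱼ.
Initial tableau (one row per fragment):
  row 1: b11 a2 a3 b14 b15
  row 2: b21 a2 b23 b24 a5
  row 3: a1 a2 b33 a4 b35
No row becomes fully distinguished — the join is lossy.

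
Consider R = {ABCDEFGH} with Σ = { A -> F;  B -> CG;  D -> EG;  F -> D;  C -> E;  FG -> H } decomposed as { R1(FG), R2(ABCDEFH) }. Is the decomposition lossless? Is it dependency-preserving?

Lossless test: (F)⁺ = {DEFGH}, which contains all of one fragment — lossless.
Dependency preservation: the restricted closure of {B} across the fragments never reaches {CG}, so B → CG cannot be enforced without a join — not preserved.

lossless but not dependency-preserving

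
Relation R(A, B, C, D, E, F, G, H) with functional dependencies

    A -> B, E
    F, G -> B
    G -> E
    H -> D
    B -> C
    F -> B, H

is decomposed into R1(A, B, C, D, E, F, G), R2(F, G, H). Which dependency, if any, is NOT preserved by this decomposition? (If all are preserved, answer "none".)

Check H → D: no single fragment contains all of {D, H}, and the restricted closure of {H} across the fragments never reaches {D}.
A → B, E is preserved.
F, G → B is preserved.
G → E is preserved.
B → C is preserved.
F → B, H is preserved.

H -> D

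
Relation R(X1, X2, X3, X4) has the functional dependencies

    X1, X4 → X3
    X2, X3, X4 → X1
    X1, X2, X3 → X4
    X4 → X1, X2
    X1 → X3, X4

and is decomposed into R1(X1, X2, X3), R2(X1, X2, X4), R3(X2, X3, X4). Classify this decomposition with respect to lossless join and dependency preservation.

lossless and dependency-preserving

Lossless test (chase): Rows 2 and 3 agree on X4; apply X4→X1, X2 and equate their X1, X2 entries. Rows 1 and 2 agree on X1; apply X1→X3, X4 and equate their X3, X4 entries. Row 1 is now all distinguished symbols — the join is lossless.
Dependency preservation: X1, X4 → X3; X2, X3, X4 → X1; X1, X2, X3 → X4; X1 → X3, X4 are not contained in any single fragment, but the restricted closure of each left-hand side across the fragments still reaches the right-hand side; the remaining FDs each lie inside some fragment. All dependencies are preserved.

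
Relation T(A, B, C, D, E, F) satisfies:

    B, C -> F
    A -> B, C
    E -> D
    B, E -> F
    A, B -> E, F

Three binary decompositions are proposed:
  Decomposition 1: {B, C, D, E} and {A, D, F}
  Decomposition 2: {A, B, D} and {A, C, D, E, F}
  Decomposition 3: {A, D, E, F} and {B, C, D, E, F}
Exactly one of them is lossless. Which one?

Decomposition 2

Decomposition 1: common = {D}, closure = {D} → lossy.
Decomposition 2: common = {A, D}, closure = {A, B, C, D, E, F} → lossless.
Decomposition 3: common = {D, E, F}, closure = {D, E, F} → lossy.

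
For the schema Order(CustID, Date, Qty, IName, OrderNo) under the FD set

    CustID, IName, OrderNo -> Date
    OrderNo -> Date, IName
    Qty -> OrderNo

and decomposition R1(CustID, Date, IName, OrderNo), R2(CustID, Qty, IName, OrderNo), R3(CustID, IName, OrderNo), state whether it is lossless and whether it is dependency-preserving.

Lossless test (chase): Rows 1 and 2 agree on CustID, IName, OrderNo; apply CustID, IName, OrderNo→Date and equate their Date entries. Rows 1 and 3 agree on CustID, IName, OrderNo; apply CustID, IName, OrderNo→Date and equate their Date entries. Row 2 is now all distinguished symbols — the join is lossless.
Dependency preservation: every FD's attributes lie within a single fragment, so each can be enforced locally — preserved.

lossless and dependency-preserving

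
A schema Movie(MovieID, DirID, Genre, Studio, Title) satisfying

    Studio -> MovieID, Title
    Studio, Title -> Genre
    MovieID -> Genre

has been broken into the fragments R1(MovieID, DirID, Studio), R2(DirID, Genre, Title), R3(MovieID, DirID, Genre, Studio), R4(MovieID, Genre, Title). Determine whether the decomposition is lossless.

No

Chase test. Columns are MovieID, DirID, Genre, Studio, Title; row i has aⱼ where attribute j ∈ Ri, else bᵢⱼ.
Initial tableau (one row per fragment):
  row 1: a1 a2 b13 a4 b15
  row 2: b21 a2 a3 b24 a5
  row 3: a1 a2 a3 a4 b35
  row 4: a1 b42 a3 b44 a5
Rows 1 and 3 agree on Studio; apply Studio→MovieID, Title and equate their MovieID, Title entries.
Rows 1 and 3 agree on Studio, Title; apply Studio, Title→Genre and equate their Genre entries.
No row becomes fully distinguished — the join is lossy.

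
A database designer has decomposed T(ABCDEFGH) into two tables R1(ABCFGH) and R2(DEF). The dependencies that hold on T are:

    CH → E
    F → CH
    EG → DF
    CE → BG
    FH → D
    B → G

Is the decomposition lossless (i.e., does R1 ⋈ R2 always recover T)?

Common attributes: R1 ∩ R2 = {F}.
Closure of {F}: F → CH applies, adding CH; FH → D applies, adding D; CH → E applies, adding E; CE → BG applies, adding BG. So (F)⁺ = {BCDEFGH}.
This closure contains every attribute of R2, so R1 ∩ R2 → R2. The join is lossless.

Yes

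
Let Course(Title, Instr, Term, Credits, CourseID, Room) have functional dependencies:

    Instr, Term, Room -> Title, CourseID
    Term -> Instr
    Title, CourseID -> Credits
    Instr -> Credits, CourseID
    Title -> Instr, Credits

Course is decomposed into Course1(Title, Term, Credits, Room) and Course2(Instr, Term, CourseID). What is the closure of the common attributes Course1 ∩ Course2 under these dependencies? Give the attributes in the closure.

Course1 ∩ Course2 = {Term}.
Term → Instr applies, adding Instr
Instr → Credits, CourseID applies, adding Credits, CourseID
Closure: {Instr, Term, Credits, CourseID}.

Instr, Term, Credits, CourseID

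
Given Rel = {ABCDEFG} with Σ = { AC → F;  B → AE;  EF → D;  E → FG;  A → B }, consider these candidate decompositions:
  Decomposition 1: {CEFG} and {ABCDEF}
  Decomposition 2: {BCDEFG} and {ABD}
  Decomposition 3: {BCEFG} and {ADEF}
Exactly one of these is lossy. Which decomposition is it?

Decomposition 3

Decomposition 1: common = {CEF}, closure = {CDEFG} → lossless.
Decomposition 2: common = {BD}, closure = {ABDEFG} → lossless.
Decomposition 3: common = {EF}, closure = {DEFG} → lossy.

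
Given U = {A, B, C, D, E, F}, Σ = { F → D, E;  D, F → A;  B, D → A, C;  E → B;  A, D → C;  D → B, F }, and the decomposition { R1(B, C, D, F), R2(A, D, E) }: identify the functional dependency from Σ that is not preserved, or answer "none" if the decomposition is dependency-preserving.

E → B

Check E → B: no single fragment contains all of {B, E}, and the restricted closure of {E} across the fragments never reaches {B}.
F → D, E is preserved.
D, F → A is preserved.
B, D → A, C is preserved.
A, D → C is preserved.
D → B, F is preserved.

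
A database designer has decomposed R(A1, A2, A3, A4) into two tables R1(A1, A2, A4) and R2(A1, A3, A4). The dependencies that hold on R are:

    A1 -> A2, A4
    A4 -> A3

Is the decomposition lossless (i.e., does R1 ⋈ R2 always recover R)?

Yes

Common attributes: R1 ∩ R2 = {A1, A4}.
Closure of {A1, A4}: A1 → A2, A4 applies, adding A2; A4 → A3 applies, adding A3. So (A1, A4)⁺ = {A1, A2, A3, A4}.
This closure contains every attribute of R1, so R1 ∩ R2 → R1. The join is lossless.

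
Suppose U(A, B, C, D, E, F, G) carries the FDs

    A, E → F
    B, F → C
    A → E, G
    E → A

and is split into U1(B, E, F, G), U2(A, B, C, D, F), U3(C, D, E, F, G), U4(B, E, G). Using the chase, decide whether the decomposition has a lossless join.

Chase test. Columns are A, B, C, D, E, F, G; row i has aⱼ where attribute j ∈ Ui, else bᵢⱼ.
Initial tableau (one row per fragment):
  row 1: b11 a2 b13 b14 a5 a6 a7
  row 2: a1 a2 a3 a4 b25 a6 b27
  row 3: b31 b32 a3 a4 a5 a6 a7
  row 4: b41 a2 b43 b44 a5 b46 a7
Rows 1 and 2 agree on B, F; apply B, F→C and equate their C entries.
Rows 1 and 3 agree on E; apply E→A and equate their A entries.
Rows 1 and 4 agree on E; apply E→A and equate their A entries.
Rows 1 and 4 agree on A, E; apply A, E→F and equate their F entries.
Rows 1 and 4 agree on B, F; apply B, F→C and equate their C entries.
No row becomes fully distinguished — the join is lossy.

No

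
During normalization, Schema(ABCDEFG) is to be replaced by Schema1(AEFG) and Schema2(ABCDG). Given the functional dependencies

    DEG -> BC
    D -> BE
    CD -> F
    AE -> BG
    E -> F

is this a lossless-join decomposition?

No

Common attributes: Schema1 ∩ Schema2 = {AG}.
No dependency enlarges {AG}, so (AG)⁺ = {AG}.
The closure contains neither all of Schema1 = {AEFG} nor all of Schema2 = {ABCDG}, so the common attributes are not a superkey of either fragment. The join is lossy.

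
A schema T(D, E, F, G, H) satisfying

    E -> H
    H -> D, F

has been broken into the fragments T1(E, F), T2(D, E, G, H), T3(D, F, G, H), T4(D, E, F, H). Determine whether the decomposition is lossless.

Chase test. Columns are D, E, F, G, H; row i has aⱼ where attribute j ∈ Ti, else bᵢⱼ.
Initial tableau (one row per fragment):
  row 1: b11 a2 a3 b14 b15
  row 2: a1 a2 b23 a4 a5
  row 3: a1 b32 a3 a4 a5
  row 4: a1 a2 a3 b44 a5
Rows 1 and 2 agree on E; apply E→H and equate their H entries.
Rows 1 and 2 agree on H; apply H→D, F and equate their D, F entries.
Row 2 is now all distinguished symbols — the join is lossless.

Yes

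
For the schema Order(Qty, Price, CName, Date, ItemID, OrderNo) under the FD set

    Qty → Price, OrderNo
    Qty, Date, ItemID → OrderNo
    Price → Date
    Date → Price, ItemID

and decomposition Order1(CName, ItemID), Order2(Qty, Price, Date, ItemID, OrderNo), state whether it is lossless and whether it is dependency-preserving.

lossy but dependency-preserving

Lossless test: (ItemID)⁺ = {ItemID}, which is a superkey of neither fragment — lossy.
Dependency preservation: every FD's attributes lie within a single fragment, so each can be enforced locally — preserved.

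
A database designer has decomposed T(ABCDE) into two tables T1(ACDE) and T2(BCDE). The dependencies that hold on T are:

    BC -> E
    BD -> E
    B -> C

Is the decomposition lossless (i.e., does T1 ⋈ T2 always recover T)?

No

Common attributes: T1 ∩ T2 = {CDE}.
No dependency enlarges {CDE}, so (CDE)⁺ = {CDE}.
The closure contains neither all of T1 = {ACDE} nor all of T2 = {BCDE}, so the common attributes are not a superkey of either fragment. The join is lossy.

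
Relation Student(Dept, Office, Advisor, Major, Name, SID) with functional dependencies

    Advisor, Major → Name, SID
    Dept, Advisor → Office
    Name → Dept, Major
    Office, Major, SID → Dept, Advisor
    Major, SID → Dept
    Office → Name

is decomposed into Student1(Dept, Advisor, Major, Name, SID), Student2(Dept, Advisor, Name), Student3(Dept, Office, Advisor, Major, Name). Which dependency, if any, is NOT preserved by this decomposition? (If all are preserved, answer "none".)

Check Office, Major, SID → Dept, Advisor: no single fragment contains all of {Dept, Office, Advisor, Major, SID}, and the restricted closure of {Office, Major, SID} across the fragments never reaches {Dept, Advisor}.
Advisor, Major → Name, SID is preserved.
Dept, Advisor → Office is preserved.
Name → Dept, Major is preserved.
Major, SID → Dept is preserved.
Office → Name is preserved.

Office, Major, SID → Dept, Advisor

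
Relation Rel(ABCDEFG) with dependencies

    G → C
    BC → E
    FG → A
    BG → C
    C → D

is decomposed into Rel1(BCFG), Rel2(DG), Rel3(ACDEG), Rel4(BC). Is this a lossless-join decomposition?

No

Chase test. Columns are ABCDEFG; row i has aⱼ where attribute j ∈ Reli, else bᵢⱼ.
Initial tableau (one row per fragment):
  row 1: b11 a2 a3 b14 b15 a6 a7
  row 2: b21 b22 b23 a4 b25 b26 a7
  row 3: a1 b32 a3 a4 a5 b36 a7
  row 4: b41 a2 a3 b44 b45 b46 b47
Rows 1 and 2 agree on G; apply G→C and equate their C entries.
Rows 1 and 4 agree on BC; apply BC→E and equate their E entries.
Rows 1 and 2 agree on C; apply C→D and equate their D entries.
Rows 1 and 4 agree on C; apply C→D and equate their D entries.
No row becomes fully distinguished — the join is lossy.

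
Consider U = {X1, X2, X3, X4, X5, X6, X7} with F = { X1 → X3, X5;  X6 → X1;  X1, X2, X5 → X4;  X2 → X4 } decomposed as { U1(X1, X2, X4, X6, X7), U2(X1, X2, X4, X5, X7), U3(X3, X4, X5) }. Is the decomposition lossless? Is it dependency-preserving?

Lossless test (chase): Rows 1 and 2 agree on X1; apply X1→X3, X5 and equate their X3, X5 entries. No row becomes fully distinguished — the join is lossy.
Dependency preservation: the restricted closure of {X1} across the fragments never reaches {X3, X5}, so X1 → X3, X5 cannot be enforced without a join — not preserved.

lossy and not dependency-preserving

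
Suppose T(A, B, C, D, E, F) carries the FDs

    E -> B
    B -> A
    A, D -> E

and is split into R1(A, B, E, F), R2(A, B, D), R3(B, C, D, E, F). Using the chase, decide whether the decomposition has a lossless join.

Chase test. Columns are A, B, C, D, E, F; row i has aⱼ where attribute j ∈ Ri, else bᵢⱼ.
Initial tableau (one row per fragment):
  row 1: a1 a2 b13 b14 a5 a6
  row 2: a1 a2 b23 a4 b25 b26
  row 3: b31 a2 a3 a4 a5 a6
Rows 1 and 3 agree on B; apply B→A and equate their A entries.
Rows 2 and 3 agree on A, D; apply A, D→E and equate their E entries.
Row 3 is now all distinguished symbols — the join is lossless.

Yes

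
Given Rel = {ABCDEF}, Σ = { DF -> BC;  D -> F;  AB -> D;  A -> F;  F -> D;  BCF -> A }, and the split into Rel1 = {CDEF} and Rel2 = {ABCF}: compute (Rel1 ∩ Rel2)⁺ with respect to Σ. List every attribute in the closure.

ABCDF

Rel1 ∩ Rel2 = {CF}.
F → D applies, adding D
DF → BC applies, adding B
BCF → A applies, adding A
Closure: {ABCDF}.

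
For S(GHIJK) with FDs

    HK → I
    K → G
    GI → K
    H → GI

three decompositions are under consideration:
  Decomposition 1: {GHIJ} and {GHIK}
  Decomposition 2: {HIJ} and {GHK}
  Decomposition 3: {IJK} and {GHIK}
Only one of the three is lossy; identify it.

Decomposition 1: common = {GHI}, closure = {GHIK} → lossless.
Decomposition 2: common = {H}, closure = {GHIK} → lossless.
Decomposition 3: common = {IK}, closure = {GIK} → lossy.

Decomposition 3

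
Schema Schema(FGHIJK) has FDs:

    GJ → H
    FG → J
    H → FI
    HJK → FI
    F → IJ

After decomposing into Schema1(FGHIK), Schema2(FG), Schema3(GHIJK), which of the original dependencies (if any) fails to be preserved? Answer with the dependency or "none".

Check F → IJ: no single fragment contains all of {FIJ}, and the restricted closure of {F} across the fragments never reaches {IJ}.
GJ → H is preserved.
FG → J is preserved.
H → FI is preserved.
HJK → FI is preserved.

F → IJ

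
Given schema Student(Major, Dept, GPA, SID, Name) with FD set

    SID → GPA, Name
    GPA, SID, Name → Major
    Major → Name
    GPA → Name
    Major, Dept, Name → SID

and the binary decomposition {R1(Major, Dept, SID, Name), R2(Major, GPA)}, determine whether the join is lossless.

Common attributes: R1 ∩ R2 = {Major}.
Closure of {Major}: Major → Name applies, adding Name. So (Major)⁺ = {Major, Name}.
The closure contains neither all of R1 = {Major, Dept, SID, Name} nor all of R2 = {Major, GPA}, so the common attributes are not a superkey of either fragment. The join is lossy.

No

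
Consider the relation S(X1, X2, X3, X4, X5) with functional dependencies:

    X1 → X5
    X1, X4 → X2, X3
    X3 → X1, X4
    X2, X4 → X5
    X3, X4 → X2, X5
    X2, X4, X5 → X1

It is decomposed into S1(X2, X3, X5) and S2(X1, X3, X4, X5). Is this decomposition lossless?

Yes

Common attributes: S1 ∩ S2 = {X3, X5}.
Closure of {X3, X5}: X3 → X1, X4 applies, adding X1, X4; X3, X4 → X2, X5 applies, adding X2. So (X3, X5)⁺ = {X1, X2, X3, X4, X5}.
This closure contains every attribute of S1, so S1 ∩ S2 → S1. The join is lossless.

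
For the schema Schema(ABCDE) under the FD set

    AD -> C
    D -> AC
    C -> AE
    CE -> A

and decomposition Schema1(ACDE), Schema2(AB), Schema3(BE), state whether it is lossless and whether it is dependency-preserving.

lossy but dependency-preserving

Lossless test (chase): applying each FD to every pair of rows produces no changes in the tableau, so no row becomes fully distinguished — the join is lossy.
Dependency preservation: every FD's attributes lie within a single fragment, so each can be enforced locally — preserved.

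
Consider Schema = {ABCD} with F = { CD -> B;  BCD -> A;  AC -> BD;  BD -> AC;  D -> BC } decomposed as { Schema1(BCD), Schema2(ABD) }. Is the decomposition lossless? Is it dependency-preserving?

lossless but not dependency-preserving

Lossless test: (BD)⁺ = {ABCD}, which contains all of one fragment — lossless.
Dependency preservation: the restricted closure of {AC} across the fragments never reaches {BD}, so AC → BD cannot be enforced without a join — not preserved.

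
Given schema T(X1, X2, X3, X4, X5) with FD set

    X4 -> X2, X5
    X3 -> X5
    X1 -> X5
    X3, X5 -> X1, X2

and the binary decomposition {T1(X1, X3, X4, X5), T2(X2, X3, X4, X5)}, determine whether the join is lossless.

Yes

Common attributes: T1 ∩ T2 = {X3, X4, X5}.
Closure of {X3, X4, X5}: X4 → X2, X5 applies, adding X2; X3, X5 → X1, X2 applies, adding X1. So (X3, X4, X5)⁺ = {X1, X2, X3, X4, X5}.
This closure contains every attribute of T1, so T1 ∩ T2 → T1. The join is lossless.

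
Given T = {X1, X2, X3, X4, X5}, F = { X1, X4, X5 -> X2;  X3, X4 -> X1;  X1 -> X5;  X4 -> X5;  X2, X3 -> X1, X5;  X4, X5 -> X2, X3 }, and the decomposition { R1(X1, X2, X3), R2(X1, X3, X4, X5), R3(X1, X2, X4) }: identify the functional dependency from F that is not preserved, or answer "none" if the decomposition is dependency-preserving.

X1, X4, X5 → X2: restricted closure across fragments reaches X2.
X3, X4 → X1 lies within R2.
X1 → X5 lies within R2.
X4 → X5 lies within R2.
X2, X3 → X1, X5: restricted closure across fragments reaches X1, X5.
X4, X5 → X2, X3: restricted closure across fragments reaches X2, X3.
Every dependency is enforceable on the fragments, so the decomposition is dependency-preserving.

none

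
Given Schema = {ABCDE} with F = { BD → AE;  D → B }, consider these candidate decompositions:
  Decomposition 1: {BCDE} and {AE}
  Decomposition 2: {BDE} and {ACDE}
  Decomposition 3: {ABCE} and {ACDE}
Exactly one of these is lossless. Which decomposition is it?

Decomposition 1: common = {E}, closure = {E} → lossy.
Decomposition 2: common = {DE}, closure = {ABDE} → lossless.
Decomposition 3: common = {ACE}, closure = {ACE} → lossy.

Decomposition 2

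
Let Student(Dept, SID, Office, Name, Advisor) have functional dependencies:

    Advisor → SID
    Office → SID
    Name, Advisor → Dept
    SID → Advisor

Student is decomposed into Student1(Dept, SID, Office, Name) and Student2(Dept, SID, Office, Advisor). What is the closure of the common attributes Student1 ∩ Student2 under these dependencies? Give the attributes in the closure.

Dept, SID, Office, Advisor

Student1 ∩ Student2 = {Dept, SID, Office}.
SID → Advisor applies, adding Advisor
Closure: {Dept, SID, Office, Advisor}.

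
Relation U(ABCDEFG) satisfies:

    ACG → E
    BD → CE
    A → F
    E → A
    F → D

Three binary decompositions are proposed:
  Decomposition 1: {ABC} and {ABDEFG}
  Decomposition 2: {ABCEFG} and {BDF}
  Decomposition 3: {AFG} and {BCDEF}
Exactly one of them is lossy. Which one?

Decomposition 3

Decomposition 1: common = {AB}, closure = {ABCDEF} → lossless.
Decomposition 2: common = {BF}, closure = {ABCDEF} → lossless.
Decomposition 3: common = {F}, closure = {DF} → lossy.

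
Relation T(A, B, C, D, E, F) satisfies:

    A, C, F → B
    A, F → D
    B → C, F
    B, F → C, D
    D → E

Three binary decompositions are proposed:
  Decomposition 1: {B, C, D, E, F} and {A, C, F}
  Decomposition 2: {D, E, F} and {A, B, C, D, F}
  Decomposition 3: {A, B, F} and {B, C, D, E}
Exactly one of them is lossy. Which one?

Decomposition 1

Decomposition 1: common = {C, F}, closure = {C, F} → lossy.
Decomposition 2: common = {D, F}, closure = {D, E, F} → lossless.
Decomposition 3: common = {B}, closure = {B, C, D, E, F} → lossless.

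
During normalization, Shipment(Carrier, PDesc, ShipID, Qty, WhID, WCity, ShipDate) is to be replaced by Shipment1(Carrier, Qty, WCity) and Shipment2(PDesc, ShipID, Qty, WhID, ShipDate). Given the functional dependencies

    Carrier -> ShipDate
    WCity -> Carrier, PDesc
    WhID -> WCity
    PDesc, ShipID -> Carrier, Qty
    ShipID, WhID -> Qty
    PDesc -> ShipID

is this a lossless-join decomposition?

Common attributes: Shipment1 ∩ Shipment2 = {Qty}.
No dependency enlarges {Qty}, so (Qty)⁺ = {Qty}.
The closure contains neither all of Shipment1 = {Carrier, Qty, WCity} nor all of Shipment2 = {PDesc, ShipID, Qty, WhID, ShipDate}, so the common attributes are not a superkey of either fragment. The join is lossy.

No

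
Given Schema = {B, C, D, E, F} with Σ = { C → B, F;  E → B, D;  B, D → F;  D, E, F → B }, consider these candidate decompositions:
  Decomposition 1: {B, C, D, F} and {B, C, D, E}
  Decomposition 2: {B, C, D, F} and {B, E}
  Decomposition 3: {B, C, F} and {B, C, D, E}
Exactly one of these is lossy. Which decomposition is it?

Decomposition 1: common = {B, C, D}, closure = {B, C, D, F} → lossless.
Decomposition 2: common = {B}, closure = {B} → lossy.
Decomposition 3: common = {B, C}, closure = {B, C, F} → lossless.

Decomposition 2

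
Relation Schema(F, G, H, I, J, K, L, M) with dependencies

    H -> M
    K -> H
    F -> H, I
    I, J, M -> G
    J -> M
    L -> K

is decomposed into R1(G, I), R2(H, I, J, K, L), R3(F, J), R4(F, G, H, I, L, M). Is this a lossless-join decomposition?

No

Chase test. Columns are F, G, H, I, J, K, L, M; row i has aⱼ where attribute j ∈ Ri, else bᵢⱼ.
Initial tableau (one row per fragment):
  row 1: b11 a2 b13 a4 b15 b16 b17 b18
  row 2: b21 b22 a3 a4 a5 a6 a7 b28
  row 3: a1 b32 b33 b34 a5 b36 b37 b38
  row 4: a1 a2 a3 a4 b45 b46 a7 a8
Rows 2 and 4 agree on H; apply H→M and equate their M entries.
Rows 3 and 4 agree on F; apply F→H, I and equate their H, I entries.
Rows 2 and 3 agree on J; apply J→M and equate their M entries.
Rows 2 and 4 agree on L; apply L→K and equate their K entries.
Rows 2 and 3 agree on I, J, M; apply I, J, M→G and equate their G entries.
No row becomes fully distinguished — the join is lossy.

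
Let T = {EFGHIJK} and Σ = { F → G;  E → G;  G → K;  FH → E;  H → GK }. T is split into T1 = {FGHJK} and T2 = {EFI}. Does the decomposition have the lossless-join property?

No

Common attributes: T1 ∩ T2 = {F}.
Closure of {F}: F → G applies, adding G; G → K applies, adding K. So (F)⁺ = {FGK}.
The closure contains neither all of T1 = {FGHJK} nor all of T2 = {EFI}, so the common attributes are not a superkey of either fragment. The join is lossy.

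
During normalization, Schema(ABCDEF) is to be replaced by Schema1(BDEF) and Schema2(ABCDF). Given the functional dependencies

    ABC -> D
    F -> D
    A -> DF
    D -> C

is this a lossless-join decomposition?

Common attributes: Schema1 ∩ Schema2 = {BDF}.
Closure of {BDF}: D → C applies, adding C. So (BDF)⁺ = {BCDF}.
The closure contains neither all of Schema1 = {BDEF} nor all of Schema2 = {ABCDF}, so the common attributes are not a superkey of either fragment. The join is lossy.

No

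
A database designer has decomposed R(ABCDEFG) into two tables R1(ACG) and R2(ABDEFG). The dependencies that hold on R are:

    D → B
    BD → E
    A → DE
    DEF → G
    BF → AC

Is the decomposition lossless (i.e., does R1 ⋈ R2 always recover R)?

Common attributes: R1 ∩ R2 = {AG}.
Closure of {AG}: A → DE applies, adding DE; D → B applies, adding B. So (AG)⁺ = {ABDEG}.
The closure contains neither all of R1 = {ACG} nor all of R2 = {ABDEFG}, so the common attributes are not a superkey of either fragment. The join is lossy.

No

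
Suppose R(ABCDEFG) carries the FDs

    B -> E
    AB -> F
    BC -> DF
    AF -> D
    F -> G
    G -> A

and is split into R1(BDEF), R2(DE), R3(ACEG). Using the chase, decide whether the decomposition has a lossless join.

Chase test. Columns are ABCDEFG; row i has aⱼ where attribute j ∈ Ri, else bᵢⱼ.
Initial tableau (one row per fragment):
  row 1: b11 a2 b13 a4 a5 a6 b17
  row 2: b21 b22 b23 a4 a5 b26 b27
  row 3: a1 b32 a3 b34 a5 b36 a7
No row becomes fully distinguished — the join is lossy.

No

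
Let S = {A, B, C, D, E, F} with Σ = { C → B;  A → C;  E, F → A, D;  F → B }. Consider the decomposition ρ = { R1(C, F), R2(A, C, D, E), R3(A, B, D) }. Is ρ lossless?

No

Chase test. Columns are A, B, C, D, E, F; row i has aⱼ where attribute j ∈ Ri, else bᵢⱼ.
Initial tableau (one row per fragment):
  row 1: b11 b12 a3 b14 b15 a6
  row 2: a1 b22 a3 a4 a5 b26
  row 3: a1 a2 b33 a4 b35 b36
Rows 1 and 2 agree on C; apply C→B and equate their B entries.
Rows 2 and 3 agree on A; apply A→C and equate their C entries.
Rows 1 and 3 agree on C; apply C→B and equate their B entries.
No row becomes fully distinguished — the join is lossy.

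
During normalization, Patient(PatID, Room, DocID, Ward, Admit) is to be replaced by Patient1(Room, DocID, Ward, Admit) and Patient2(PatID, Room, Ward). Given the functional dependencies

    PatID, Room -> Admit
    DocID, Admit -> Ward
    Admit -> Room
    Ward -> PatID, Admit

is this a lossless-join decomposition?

Common attributes: Patient1 ∩ Patient2 = {Room, Ward}.
Closure of {Room, Ward}: Ward → PatID, Admit applies, adding PatID, Admit. So (Room, Ward)⁺ = {PatID, Room, Ward, Admit}.
This closure contains every attribute of Patient2, so Patient1 ∩ Patient2 → Patient2. The join is lossless.

Yes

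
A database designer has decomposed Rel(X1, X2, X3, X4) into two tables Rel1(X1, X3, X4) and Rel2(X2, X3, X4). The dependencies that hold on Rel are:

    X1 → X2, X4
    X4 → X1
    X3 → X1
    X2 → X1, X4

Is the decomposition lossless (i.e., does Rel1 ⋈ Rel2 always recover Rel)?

Yes

Common attributes: Rel1 ∩ Rel2 = {X3, X4}.
Closure of {X3, X4}: X4 → X1 applies, adding X1; X1 → X2, X4 applies, adding X2. So (X3, X4)⁺ = {X1, X2, X3, X4}.
This closure contains every attribute of Rel1, so Rel1 ∩ Rel2 → Rel1. The join is lossless.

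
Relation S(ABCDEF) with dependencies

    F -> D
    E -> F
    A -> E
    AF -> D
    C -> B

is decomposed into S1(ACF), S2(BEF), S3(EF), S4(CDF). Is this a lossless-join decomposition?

Chase test. Columns are ABCDEF; row i has aⱼ where attribute j ∈ Si, else bᵢⱼ.
Initial tableau (one row per fragment):
  row 1: a1 b12 a3 b14 b15 a6
  row 2: b21 a2 b23 b24 a5 a6
  row 3: b31 b32 b33 b34 a5 a6
  row 4: b41 b42 a3 a4 b45 a6
Rows 1 and 2 agree on F; apply F→D and equate their D entries.
Rows 1 and 3 agree on F; apply F→D and equate their D entries.
Rows 1 and 4 agree on F; apply F→D and equate their D entries.
Rows 1 and 4 agree on C; apply C→B and equate their B entries.
No row becomes fully distinguished — the join is lossy.

No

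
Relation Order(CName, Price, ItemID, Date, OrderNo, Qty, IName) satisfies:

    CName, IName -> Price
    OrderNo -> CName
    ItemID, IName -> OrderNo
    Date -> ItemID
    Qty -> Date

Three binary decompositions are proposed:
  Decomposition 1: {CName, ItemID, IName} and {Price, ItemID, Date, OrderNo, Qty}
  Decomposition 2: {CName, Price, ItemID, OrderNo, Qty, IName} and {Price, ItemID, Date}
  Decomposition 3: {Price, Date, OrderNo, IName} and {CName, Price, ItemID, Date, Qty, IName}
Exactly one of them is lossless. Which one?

Decomposition 1: common = {ItemID}, closure = {ItemID} → lossy.
Decomposition 2: common = {Price, ItemID}, closure = {Price, ItemID} → lossy.
Decomposition 3: common = {Price, Date, IName}, closure = {CName, Price, ItemID, Date, OrderNo, IName} → lossless.

Decomposition 3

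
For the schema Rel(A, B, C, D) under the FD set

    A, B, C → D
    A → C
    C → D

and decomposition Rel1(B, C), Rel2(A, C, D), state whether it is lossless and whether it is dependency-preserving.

lossy but dependency-preserving

Lossless test: (C)⁺ = {C, D}, which is a superkey of neither fragment — lossy.
Dependency preservation: A, B, C → D is not contained in any single fragment, but the restricted closure of its left-hand side across the fragments still reaches the right-hand side; the remaining FDs each lie inside some fragment. All dependencies are preserved.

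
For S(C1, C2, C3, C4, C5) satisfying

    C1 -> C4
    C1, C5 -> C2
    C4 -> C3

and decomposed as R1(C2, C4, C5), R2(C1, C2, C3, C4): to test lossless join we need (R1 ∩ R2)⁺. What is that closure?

C2, C3, C4

R1 ∩ R2 = {C2, C4}.
C4 → C3 applies, adding C3
Closure: {C2, C3, C4}.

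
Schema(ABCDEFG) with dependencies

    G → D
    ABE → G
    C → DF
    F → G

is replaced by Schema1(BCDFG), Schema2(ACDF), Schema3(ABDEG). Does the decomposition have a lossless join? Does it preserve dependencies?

Lossless test (chase): Rows 1 and 2 agree on F; apply F→G and equate their G entries. No row becomes fully distinguished — the join is lossy.
Dependency preservation: every FD's attributes lie within a single fragment, so each can be enforced locally — preserved.

lossy but dependency-preserving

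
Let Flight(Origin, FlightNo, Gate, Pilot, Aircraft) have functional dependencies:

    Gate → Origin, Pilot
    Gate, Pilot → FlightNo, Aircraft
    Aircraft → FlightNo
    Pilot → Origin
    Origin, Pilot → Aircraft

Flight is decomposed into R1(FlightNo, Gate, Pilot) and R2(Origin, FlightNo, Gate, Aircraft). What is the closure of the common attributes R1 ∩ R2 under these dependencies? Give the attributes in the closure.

R1 ∩ R2 = {FlightNo, Gate}.
Gate → Origin, Pilot applies, adding Origin, Pilot
Gate, Pilot → FlightNo, Aircraft applies, adding Aircraft
Closure: {Origin, FlightNo, Gate, Pilot, Aircraft}.

Origin, FlightNo, Gate, Pilot, Aircraft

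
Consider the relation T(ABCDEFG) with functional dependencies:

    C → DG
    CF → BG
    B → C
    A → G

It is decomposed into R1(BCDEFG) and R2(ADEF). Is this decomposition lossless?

No

Common attributes: R1 ∩ R2 = {DEF}.
No dependency enlarges {DEF}, so (DEF)⁺ = {DEF}.
The closure contains neither all of R1 = {BCDEFG} nor all of R2 = {ADEF}, so the common attributes are not a superkey of either fragment. The join is lossy.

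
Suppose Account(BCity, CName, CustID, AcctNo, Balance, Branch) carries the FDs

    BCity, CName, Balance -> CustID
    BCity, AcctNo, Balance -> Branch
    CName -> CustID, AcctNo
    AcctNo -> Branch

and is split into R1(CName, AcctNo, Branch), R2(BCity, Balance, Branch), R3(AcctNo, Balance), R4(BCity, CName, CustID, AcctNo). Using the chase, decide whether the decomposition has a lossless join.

No

Chase test. Columns are BCity, CName, CustID, AcctNo, Balance, Branch; row i has aⱼ where attribute j ∈ Ri, else bᵢⱼ.
Initial tableau (one row per fragment):
  row 1: b11 a2 b13 a4 b15 a6
  row 2: a1 b22 b23 b24 a5 a6
  row 3: b31 b32 b33 a4 a5 b36
  row 4: a1 a2 a3 a4 b45 b46
Rows 1 and 4 agree on CName; apply CName→CustID, AcctNo and equate their CustID, AcctNo entries.
Rows 1 and 3 agree on AcctNo; apply AcctNo→Branch and equate their Branch entries.
Rows 1 and 4 agree on AcctNo; apply AcctNo→Branch and equate their Branch entries.
No row becomes fully distinguished — the join is lossy.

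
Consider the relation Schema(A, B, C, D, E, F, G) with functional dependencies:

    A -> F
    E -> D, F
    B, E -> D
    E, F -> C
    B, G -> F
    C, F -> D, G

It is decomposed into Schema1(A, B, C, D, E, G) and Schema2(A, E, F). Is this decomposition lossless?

Yes

Common attributes: Schema1 ∩ Schema2 = {A, E}.
Closure of {A, E}: A → F applies, adding F; E → D, F applies, adding D; E, F → C applies, adding C; C, F → D, G applies, adding G. So (A, E)⁺ = {A, C, D, E, F, G}.
This closure contains every attribute of Schema2, so Schema1 ∩ Schema2 → Schema2. The join is lossless.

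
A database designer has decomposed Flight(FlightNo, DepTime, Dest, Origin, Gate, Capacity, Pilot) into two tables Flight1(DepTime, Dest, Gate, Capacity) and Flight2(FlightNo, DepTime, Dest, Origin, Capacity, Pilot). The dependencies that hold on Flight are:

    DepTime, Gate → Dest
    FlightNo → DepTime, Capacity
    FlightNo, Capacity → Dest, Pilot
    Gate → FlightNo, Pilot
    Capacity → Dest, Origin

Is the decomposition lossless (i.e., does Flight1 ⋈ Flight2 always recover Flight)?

Common attributes: Flight1 ∩ Flight2 = {DepTime, Dest, Capacity}.
Closure of {DepTime, Dest, Capacity}: Capacity → Dest, Origin applies, adding Origin. So (DepTime, Dest, Capacity)⁺ = {DepTime, Dest, Origin, Capacity}.
The closure contains neither all of Flight1 = {DepTime, Dest, Gate, Capacity} nor all of Flight2 = {FlightNo, DepTime, Dest, Origin, Capacity, Pilot}, so the common attributes are not a superkey of either fragment. The join is lossy.

No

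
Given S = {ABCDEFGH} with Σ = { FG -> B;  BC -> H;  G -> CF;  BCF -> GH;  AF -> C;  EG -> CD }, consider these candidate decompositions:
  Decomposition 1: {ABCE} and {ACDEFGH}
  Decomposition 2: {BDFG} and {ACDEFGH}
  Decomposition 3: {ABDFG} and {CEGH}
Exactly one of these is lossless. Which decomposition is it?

Decomposition 2

Decomposition 1: common = {ACE}, closure = {ACE} → lossy.
Decomposition 2: common = {DFG}, closure = {BCDFGH} → lossless.
Decomposition 3: common = {G}, closure = {BCFGH} → lossy.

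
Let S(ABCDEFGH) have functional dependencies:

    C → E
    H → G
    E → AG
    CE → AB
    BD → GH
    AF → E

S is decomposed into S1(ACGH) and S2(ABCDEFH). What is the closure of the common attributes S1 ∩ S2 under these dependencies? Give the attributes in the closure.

ABCEGH

S1 ∩ S2 = {ACH}.
C → E applies, adding E
H → G applies, adding G
CE → AB applies, adding B
Closure: {ABCEGH}.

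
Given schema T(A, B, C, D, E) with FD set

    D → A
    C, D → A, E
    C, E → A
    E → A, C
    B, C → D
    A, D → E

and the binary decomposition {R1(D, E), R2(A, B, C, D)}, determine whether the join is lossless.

Common attributes: R1 ∩ R2 = {D}.
Closure of {D}: D → A applies, adding A; A, D → E applies, adding E; E → A, C applies, adding C. So (D)⁺ = {A, C, D, E}.
This closure contains every attribute of R1, so R1 ∩ R2 → R1. The join is lossless.

Yes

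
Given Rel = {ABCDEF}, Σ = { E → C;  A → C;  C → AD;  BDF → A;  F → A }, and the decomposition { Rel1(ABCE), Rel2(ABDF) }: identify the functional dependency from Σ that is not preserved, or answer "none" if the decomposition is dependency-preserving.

none

E → C lies within Rel1.
A → C lies within Rel1.
C → AD: restricted closure across fragments reaches AD.
BDF → A lies within Rel2.
F → A lies within Rel2.
Every dependency is enforceable on the fragments, so the decomposition is dependency-preserving.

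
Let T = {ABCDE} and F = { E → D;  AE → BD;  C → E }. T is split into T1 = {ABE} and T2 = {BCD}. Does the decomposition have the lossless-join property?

Common attributes: T1 ∩ T2 = {B}.
No dependency enlarges {B}, so (B)⁺ = {B}.
The closure contains neither all of T1 = {ABE} nor all of T2 = {BCD}, so the common attributes are not a superkey of either fragment. The join is lossy.

No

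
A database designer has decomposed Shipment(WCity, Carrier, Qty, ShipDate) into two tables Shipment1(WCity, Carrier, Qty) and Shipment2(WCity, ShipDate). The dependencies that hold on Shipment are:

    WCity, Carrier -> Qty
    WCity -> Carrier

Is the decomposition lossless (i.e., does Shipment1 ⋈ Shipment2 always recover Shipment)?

Yes

Common attributes: Shipment1 ∩ Shipment2 = {WCity}.
Closure of {WCity}: WCity → Carrier applies, adding Carrier; WCity, Carrier → Qty applies, adding Qty. So (WCity)⁺ = {WCity, Carrier, Qty}.
This closure contains every attribute of Shipment1, so Shipment1 ∩ Shipment2 → Shipment1. The join is lossless.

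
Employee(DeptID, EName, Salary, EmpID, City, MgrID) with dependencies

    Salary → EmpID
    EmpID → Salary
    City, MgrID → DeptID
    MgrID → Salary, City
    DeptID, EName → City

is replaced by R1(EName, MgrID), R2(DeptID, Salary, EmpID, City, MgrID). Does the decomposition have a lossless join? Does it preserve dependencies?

lossless but not dependency-preserving

Lossless test: (MgrID)⁺ = {DeptID, Salary, EmpID, City, MgrID}, which contains all of one fragment — lossless.
Dependency preservation: the restricted closure of {DeptID, EName} across the fragments never reaches {City}, so DeptID, EName → City cannot be enforced without a join — not preserved.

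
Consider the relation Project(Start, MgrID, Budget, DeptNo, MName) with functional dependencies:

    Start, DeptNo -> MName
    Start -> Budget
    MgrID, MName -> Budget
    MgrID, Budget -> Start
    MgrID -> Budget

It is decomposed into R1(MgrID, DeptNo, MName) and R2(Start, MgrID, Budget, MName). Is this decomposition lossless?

Yes

Common attributes: R1 ∩ R2 = {MgrID, MName}.
Closure of {MgrID, MName}: MgrID, MName → Budget applies, adding Budget; MgrID, Budget → Start applies, adding Start. So (MgrID, MName)⁺ = {Start, MgrID, Budget, MName}.
This closure contains every attribute of R2, so R1 ∩ R2 → R2. The join is lossless.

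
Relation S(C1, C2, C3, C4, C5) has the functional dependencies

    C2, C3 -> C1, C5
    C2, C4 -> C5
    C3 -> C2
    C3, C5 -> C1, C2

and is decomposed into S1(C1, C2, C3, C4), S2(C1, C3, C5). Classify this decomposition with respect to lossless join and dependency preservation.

lossless but not dependency-preserving

Lossless test: (C1, C3)⁺ = {C1, C2, C3, C5}, which contains all of one fragment — lossless.
Dependency preservation: the restricted closure of {C2, C4} across the fragments never reaches {C5}, so C2, C4 → C5 cannot be enforced without a join — not preserved.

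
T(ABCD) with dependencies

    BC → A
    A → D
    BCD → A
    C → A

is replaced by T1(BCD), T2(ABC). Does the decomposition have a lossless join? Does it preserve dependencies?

Lossless test: (BC)⁺ = {ABCD}, which contains all of one fragment — lossless.
Dependency preservation: the restricted closure of {A} across the fragments never reaches {D}, so A → D cannot be enforced without a join — not preserved.

lossless but not dependency-preserving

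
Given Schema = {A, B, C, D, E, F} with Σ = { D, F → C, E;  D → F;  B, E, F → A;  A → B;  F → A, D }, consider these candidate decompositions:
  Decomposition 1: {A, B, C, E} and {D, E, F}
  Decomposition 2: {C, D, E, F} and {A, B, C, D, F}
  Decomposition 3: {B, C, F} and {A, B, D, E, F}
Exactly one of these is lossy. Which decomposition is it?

Decomposition 1

Decomposition 1: common = {E}, closure = {E} → lossy.
Decomposition 2: common = {C, D, F}, closure = {A, B, C, D, E, F} → lossless.
Decomposition 3: common = {B, F}, closure = {A, B, C, D, E, F} → lossless.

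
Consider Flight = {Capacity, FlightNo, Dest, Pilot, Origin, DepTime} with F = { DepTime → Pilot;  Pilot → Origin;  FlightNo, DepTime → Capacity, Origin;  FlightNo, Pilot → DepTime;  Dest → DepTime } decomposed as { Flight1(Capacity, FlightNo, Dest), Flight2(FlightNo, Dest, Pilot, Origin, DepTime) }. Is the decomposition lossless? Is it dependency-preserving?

Lossless test: (FlightNo, Dest)⁺ = {Capacity, FlightNo, Dest, Pilot, Origin, DepTime}, which contains all of one fragment — lossless.
Dependency preservation: the restricted closure of {FlightNo, DepTime} across the fragments never reaches {Capacity, Origin}, so FlightNo, DepTime → Capacity, Origin cannot be enforced without a join — not preserved.

lossless but not dependency-preserving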